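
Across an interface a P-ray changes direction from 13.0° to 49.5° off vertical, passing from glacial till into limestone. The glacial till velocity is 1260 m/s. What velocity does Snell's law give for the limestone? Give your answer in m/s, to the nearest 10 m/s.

4260 m/s

sin 13.0° = 0.2250; sin 49.5° = 0.7604.
V₂ = V₁·(sin θ₂/sin θ₁) = 1260·(0.7604/0.2250) = 4259.20 m/s.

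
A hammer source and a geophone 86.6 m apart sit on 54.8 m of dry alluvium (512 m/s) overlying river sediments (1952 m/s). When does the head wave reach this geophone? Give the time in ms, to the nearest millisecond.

t = x/V₂ + 2h·√(V₂²−V₁²)/(V₁V₂).
√(V₂²−V₁²) = √(1952²−512²) = 1883.7 m/s; delay term = 2·54.8·1883.7/(512·1952) = 0.20657 s.
t = 86.6/1952 + 0.20657 = 0.25093 s.

251 ms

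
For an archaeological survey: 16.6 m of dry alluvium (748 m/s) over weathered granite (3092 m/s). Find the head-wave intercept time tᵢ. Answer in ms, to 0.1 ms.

tᵢ = 2h·√(V₂²−V₁²)/(V₁V₂).
√(V₂²−V₁²) = √(3092²−748²) = 3000.2 m/s.
tᵢ = 2·16.6·3000.2/(748·3092) = 0.04307 s.

43.1 ms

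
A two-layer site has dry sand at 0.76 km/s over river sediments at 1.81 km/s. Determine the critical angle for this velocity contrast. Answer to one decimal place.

24.8°

At critical incidence the refracted ray runs along the interface (θ₂ = 90°), so sin θ_c = V₁/V₂.
θ_c = arcsin(0.76/1.81) = arcsin 0.4199 = 24.83°.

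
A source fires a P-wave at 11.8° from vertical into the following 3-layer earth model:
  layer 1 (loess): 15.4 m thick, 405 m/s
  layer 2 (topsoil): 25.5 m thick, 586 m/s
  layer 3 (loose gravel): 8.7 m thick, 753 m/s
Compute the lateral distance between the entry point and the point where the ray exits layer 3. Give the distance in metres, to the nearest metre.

15 m

Apply Snell's law at each interface; in layer i the horizontal offset is hᵢ·tan θᵢ.
Layer 1: θ = 11.80°; offset = 15.4·tan 11.80° = 3.217 m.
Layer 2: sin θ = 586·sin 11.8°/405 = 0.2959, θ = 17.21°; offset = 25.5·tan 17.21° = 7.899 m.
Layer 3: sin θ = 753·sin 11.8°/405 = 0.3802, θ = 22.35°; offset = 8.7·tan 22.35° = 3.576 m.
Σ offsets = 14.692 m.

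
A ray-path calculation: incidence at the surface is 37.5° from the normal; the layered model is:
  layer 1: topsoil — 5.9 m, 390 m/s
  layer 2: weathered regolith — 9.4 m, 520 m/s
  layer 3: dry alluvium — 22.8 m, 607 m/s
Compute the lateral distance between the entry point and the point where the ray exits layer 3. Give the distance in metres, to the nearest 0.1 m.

85.1 m

Apply Snell's law at each interface; in layer i the horizontal offset is hᵢ·tan θᵢ.
Layer 1: θ = 37.50°; offset = 5.9·tan 37.50° = 4.527 m.
Layer 2: sin θ = 520·sin 37.5°/390 = 0.8117, θ = 54.26°; offset = 9.4·tan 54.26° = 13.063 m.
Layer 3: sin θ = 607·sin 37.5°/390 = 0.9475, θ = 71.35°; offset = 22.8·tan 71.35° = 67.549 m.
Total horizontal offset = 85.139 m.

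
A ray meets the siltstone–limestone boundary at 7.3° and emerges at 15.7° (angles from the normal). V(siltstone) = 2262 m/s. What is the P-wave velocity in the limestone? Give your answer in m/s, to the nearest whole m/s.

4817 m/s

Snell's law: sin 7.3°/V₁ = sin 15.7°/V₂.
V₂ = V₁·sin 15.7°/sin 7.3° = 2262 × 2.1296 = 4817.22 m/s.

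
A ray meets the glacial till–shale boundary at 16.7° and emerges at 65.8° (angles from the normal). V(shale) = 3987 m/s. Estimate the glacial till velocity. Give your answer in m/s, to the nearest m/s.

1256 m/s

sin 16.7° = 0.2874; sin 65.8° = 0.9121.
V₁ = V₂·(sin θ₁/sin θ₂) = 3987·(0.2874/0.9121) = 1256.09 m/s.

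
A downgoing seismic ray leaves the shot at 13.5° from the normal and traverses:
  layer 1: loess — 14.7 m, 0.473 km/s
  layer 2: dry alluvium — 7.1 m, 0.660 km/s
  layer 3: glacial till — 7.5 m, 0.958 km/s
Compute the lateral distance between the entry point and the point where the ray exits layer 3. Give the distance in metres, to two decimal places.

Ray parameter p = sin 13.5° / 0.473 km/s = 4.9354e-01 s/km.
Layer 1: θ = 13.50°; offset = 14.7·tan 13.50° = 3.5292 m.
Layer 2: sin θ = p·0.660 = 0.3257 → θ = 19.01°; offset = 7.1·tan 19.01° = 2.4462 m.
Layer 3: sin θ = p·0.958 = 0.4728 → θ = 28.22°; offset = 7.5·tan 28.22° = 4.0243 m.
Summing the layer offsets gives 9.9996 m.

10.00 m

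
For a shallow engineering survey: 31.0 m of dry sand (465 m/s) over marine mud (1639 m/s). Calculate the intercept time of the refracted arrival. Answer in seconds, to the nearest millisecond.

θ_c = arcsin(V₁/V₂) = arcsin(465/1639) = 16.48°; cos θ_c = 0.9589.
tᵢ = 2h·cos θ_c / V₁ = 2·31.0·0.9589 / 465 = 0.12785 s.

0.128 s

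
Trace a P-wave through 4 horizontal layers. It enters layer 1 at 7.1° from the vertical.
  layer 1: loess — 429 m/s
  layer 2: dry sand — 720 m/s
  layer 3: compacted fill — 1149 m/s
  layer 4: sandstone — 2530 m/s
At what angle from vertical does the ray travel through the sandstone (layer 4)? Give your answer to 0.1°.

46.8°

Ray parameter p = sin 7.1° / 429 = 2.8812e-04 s/m.
sin θ_4 = p·V_4 = 2.8812e-04 × 2530 = 0.7289.
θ_4 = 46.80° from the vertical.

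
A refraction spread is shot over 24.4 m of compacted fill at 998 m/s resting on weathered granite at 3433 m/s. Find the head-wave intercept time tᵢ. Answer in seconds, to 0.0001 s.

tᵢ = 2h·√(V₂²−V₁²)/(V₁V₂).
√(V₂²−V₁²) = √(3433²−998²) = 3284.7 m/s.
tᵢ = 2·24.4·3284.7/(998·3433) = 0.04679 s.

0.0468 s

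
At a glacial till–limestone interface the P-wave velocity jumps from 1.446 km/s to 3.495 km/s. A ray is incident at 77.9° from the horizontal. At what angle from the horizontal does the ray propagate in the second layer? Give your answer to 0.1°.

Angle from the normal: 90° − 77.9° = 12.1°.
Snell's law: sin θ₂ = (V₂/V₁)·sin θ₁ = (3.495/1.446)·sin 12.1° = 0.5067.
θ₂ = sin⁻¹(0.5067) = 30.44° (from vertical).
From the interface: 90° − 30.44° = 59.56°.

59.6°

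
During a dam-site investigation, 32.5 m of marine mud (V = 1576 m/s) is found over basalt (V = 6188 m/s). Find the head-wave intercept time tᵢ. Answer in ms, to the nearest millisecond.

40 ms

θ_c = arcsin(V₁/V₂) = arcsin(1576/6188) = 14.76°; cos θ_c = 0.9670.
tᵢ = 2h·cos θ_c / V₁ = 2·32.5·0.9670 / 1576 = 0.03988 s.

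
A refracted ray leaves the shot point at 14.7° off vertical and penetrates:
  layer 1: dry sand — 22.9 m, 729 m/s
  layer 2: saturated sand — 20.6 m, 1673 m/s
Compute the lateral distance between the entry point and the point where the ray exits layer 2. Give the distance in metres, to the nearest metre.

Apply Snell's law at each interface; in layer i the horizontal offset is hᵢ·tan θᵢ.
Layer 1: θ = 14.70°; offset = 22.9·tan 14.70° = 6.008 m.
Layer 2: sin θ = 1673·sin 14.7°/729 = 0.5824, θ = 35.62°; offset = 20.6·tan 35.62° = 14.757 m.
Σ offsets = 20.765 m.

21 m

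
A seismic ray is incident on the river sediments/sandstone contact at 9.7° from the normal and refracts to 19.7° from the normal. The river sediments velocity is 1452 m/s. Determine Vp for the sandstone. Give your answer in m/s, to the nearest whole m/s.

2905 m/s

sin 9.7° = 0.1685; sin 19.7° = 0.3371.
V₂ = V₁·(sin θ₂/sin θ₁) = 1452·(0.3371/0.1685) = 2905.00 m/s.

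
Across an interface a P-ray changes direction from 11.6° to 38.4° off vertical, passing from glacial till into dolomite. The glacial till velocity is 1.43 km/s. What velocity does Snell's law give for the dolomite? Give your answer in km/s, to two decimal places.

4.42 km/s

sin 11.6° = 0.2011; sin 38.4° = 0.6211.
V₂ = V₁·(sin θ₂/sin θ₁) = 1.43·(0.6211/0.2011) = 4.42 km/s.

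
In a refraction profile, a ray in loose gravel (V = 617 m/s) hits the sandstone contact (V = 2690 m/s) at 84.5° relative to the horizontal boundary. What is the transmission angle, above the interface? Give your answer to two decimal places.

65.30°

Angle from the normal: 90° − 84.5° = 5.5°.
sin θ₁/V₁ = sin θ₂/V₂ ⇒ sin θ₂ = 2690·sin 5.5°/617 = 2690·0.0958/617 = 0.4179.
θ₂ = sin⁻¹(0.4179) = 24.70° (from vertical).
From the interface: 90° − 24.70° = 65.30°.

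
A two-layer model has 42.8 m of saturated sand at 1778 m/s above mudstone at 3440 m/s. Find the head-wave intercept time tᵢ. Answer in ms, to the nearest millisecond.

41 ms

tᵢ = 2h·√(V₂²−V₁²)/(V₁V₂).
√(V₂²−V₁²) = √(3440²−1778²) = 2944.9 m/s.
tᵢ = 2·42.8·2944.9/(1778·3440) = 0.04121 s.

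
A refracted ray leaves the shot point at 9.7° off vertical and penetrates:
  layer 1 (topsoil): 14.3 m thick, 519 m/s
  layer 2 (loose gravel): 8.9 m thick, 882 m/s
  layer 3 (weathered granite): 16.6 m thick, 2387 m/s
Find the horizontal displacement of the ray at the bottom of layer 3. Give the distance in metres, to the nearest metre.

25 m

Apply Snell's law at each interface; in layer i the horizontal offset is hᵢ·tan θᵢ.
Layer 1: θ = 9.70°; offset = 14.3·tan 9.70° = 2.444 m.
Layer 2: sin θ = 882·sin 9.7°/519 = 0.2863, θ = 16.64°; offset = 8.9·tan 16.64° = 2.660 m.
Layer 3: sin θ = 2387·sin 9.7°/519 = 0.7749, θ = 50.80°; offset = 16.6·tan 50.80° = 20.352 m.
Σ offsets = 25.456 m.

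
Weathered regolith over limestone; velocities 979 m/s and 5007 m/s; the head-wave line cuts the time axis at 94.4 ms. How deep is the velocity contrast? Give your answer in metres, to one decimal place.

θ_c = arcsin(979/5007) = 11.28°; cos θ_c = 0.9807.
tᵢ = 2h cos θ_c/V₁ ⇒ h = tᵢ·V₁/(2 cos θ_c) = 0.0944·979/(2·0.9807) = 47.12 m.

47.1 m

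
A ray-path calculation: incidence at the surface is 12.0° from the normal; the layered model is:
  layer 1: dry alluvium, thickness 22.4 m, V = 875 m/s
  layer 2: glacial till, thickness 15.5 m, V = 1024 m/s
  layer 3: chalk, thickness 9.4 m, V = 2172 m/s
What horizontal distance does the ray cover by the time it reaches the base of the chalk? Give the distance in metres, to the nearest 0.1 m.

Apply Snell's law at each interface; in layer i the horizontal offset is hᵢ·tan θᵢ.
Layer 1: θ = 12.00°; offset = 22.4·tan 12.00° = 4.761 m.
Layer 2: sin θ = 1024·sin 12.0°/875 = 0.2433, θ = 14.08°; offset = 15.5·tan 14.08° = 3.888 m.
Layer 3: sin θ = 2172·sin 12.0°/875 = 0.5161, θ = 31.07°; offset = 9.4·tan 31.07° = 5.664 m.
Σ offsets = 14.313 m.

14.3 m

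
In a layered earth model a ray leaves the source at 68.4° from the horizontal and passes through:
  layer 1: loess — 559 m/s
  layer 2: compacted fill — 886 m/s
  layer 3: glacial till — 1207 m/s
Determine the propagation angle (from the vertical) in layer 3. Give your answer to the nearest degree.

53°

From the normal: θ₁ = 90° − 68.4° = 21.6°.
Ray parameter p = sin 21.6° / 559 = 6.5854e-04 s/m.
sin θ_3 = p·V_3 = 6.5854e-04 × 1207 = 0.7949.
θ_3 = arcsin 0.7949 = 52.64°.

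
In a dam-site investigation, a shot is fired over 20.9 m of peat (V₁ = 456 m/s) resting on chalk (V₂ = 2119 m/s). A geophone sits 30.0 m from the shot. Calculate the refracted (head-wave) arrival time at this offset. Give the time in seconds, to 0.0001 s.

θ_c = arcsin(V₁/V₂) = arcsin(456/2119) = 12.43°, cos θ_c = 0.9766.
Intercept time tᵢ = 2h cos θ_c / V₁ = 2·20.9·0.9766/456 = 0.08952 s.
t = x/V₂ + tᵢ = 30.0/2119 + 0.08952 = 0.10368 s.

0.1037 s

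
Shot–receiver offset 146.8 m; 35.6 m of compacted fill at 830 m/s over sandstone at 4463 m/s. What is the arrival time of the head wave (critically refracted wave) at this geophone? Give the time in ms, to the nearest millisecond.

117 ms

θ_c = arcsin(V₁/V₂) = arcsin(830/4463) = 10.72°, cos θ_c = 0.9826.
Intercept time tᵢ = 2h cos θ_c / V₁ = 2·35.6·0.9826/830 = 0.08429 s.
t = x/V₂ + tᵢ = 146.8/4463 + 0.08429 = 0.11718 s.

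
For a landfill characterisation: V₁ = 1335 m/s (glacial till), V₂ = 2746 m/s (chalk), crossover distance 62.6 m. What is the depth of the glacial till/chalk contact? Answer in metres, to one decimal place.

18.4 m

h = (x_cross/2)·√((V₂−V₁)/(V₂+V₁)).
(V₂−V₁)/(V₂+V₁) = (2746−1335)/(2746+1335) = 0.3457; √ = 0.5880.
h = (62.6/2)·0.5880 = 18.40 m.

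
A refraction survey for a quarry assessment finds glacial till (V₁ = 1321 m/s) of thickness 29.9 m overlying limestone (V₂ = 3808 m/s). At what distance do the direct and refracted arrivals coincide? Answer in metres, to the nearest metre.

θ_c = arcsin(1321/3808) = 20.30°, so cos θ_c = 0.9379 and tᵢ = 2h cos θ_c/V₁ = 0.0425 s.
At crossover x/V₁ = x/V₂ + tᵢ ⇒ x = tᵢ/(1/V₁ − 1/V₂) = 0.04246/(7.5700e-04 − 2.6261e-04) = 85.88 m.

86 m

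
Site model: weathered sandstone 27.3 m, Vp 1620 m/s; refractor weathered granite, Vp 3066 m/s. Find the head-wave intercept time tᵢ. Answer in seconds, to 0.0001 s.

0.0286 s

tᵢ = 2h·√(V₂²−V₁²)/(V₁V₂).
√(V₂²−V₁²) = √(3066²−1620²) = 2603.1 m/s.
tᵢ = 2·27.3·2603.1/(1620·3066) = 0.02861 s.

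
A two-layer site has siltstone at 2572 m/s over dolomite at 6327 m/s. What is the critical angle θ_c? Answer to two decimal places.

23.99°

At critical incidence the refracted ray runs along the interface (θ₂ = 90°), so sin θ_c = V₁/V₂.
θ_c = arcsin(2572/6327) = arcsin 0.4065 = 23.99°.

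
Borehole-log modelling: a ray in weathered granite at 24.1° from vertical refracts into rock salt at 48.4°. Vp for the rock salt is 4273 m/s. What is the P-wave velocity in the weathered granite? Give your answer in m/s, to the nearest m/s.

Snell's law: sin 24.1°/V₁ = sin 48.4°/V₂.
V₁ = V₂·sin 24.1°/sin 48.4° = 4273 × 0.5460 = 2333.24 m/s.

2333 m/s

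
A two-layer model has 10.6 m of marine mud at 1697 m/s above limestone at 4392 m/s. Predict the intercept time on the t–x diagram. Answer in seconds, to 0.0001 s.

θ_c = arcsin(V₁/V₂) = arcsin(1697/4392) = 22.73°; cos θ_c = 0.9223.
tᵢ = 2h·cos θ_c / V₁ = 2·10.6·0.9223 / 1697 = 0.01152 s.

0.0115 s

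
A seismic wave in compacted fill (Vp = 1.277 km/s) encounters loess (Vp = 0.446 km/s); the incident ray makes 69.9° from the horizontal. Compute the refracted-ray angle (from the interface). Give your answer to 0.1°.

83.1°

Convert to the normal: θ₁ = 90° − 69.9° = 20.1°.
Snell's law: sin θ₂ = (V₂/V₁)·sin θ₁ = (0.446/1.277)·sin 20.1° = 0.1200.
θ₂ = arcsin 0.1200 = 6.89° from the normal.
From the interface: 90° − 6.89° = 83.11°.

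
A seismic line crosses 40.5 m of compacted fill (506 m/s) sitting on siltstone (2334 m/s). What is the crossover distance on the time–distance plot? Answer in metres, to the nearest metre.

θ_c = arcsin(506/2334) = 12.52°, so cos θ_c = 0.9762 and tᵢ = 2h cos θ_c/V₁ = 0.1563 s.
At crossover x/V₁ = x/V₂ + tᵢ ⇒ x = tᵢ/(1/V₁ − 1/V₂) = 0.15627/(1.9763e-03 − 4.2845e-04) = 100.96 m.

101 m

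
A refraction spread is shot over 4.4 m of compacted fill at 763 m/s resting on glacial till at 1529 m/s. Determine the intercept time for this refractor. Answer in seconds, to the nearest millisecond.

0.010 s

θ_c = arcsin(V₁/V₂) = arcsin(763/1529) = 29.94°; cos θ_c = 0.8666.
tᵢ = 2h·cos θ_c / V₁ = 2·4.4·0.8666 / 763 = 0.00999 s.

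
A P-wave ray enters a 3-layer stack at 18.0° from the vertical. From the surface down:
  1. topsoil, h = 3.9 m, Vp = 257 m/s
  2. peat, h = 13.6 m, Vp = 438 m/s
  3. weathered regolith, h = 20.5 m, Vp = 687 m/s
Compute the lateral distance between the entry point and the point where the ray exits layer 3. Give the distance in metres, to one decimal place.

Apply Snell's law at each interface; in layer i the horizontal offset is hᵢ·tan θᵢ.
Layer 1: θ = 18.00°; offset = 3.9·tan 18.00° = 1.267 m.
Layer 2: sin θ = 438·sin 18.0°/257 = 0.5267, θ = 31.78°; offset = 13.6·tan 31.78° = 8.426 m.
Layer 3: sin θ = 687·sin 18.0°/257 = 0.8260, θ = 55.70°; offset = 20.5·tan 55.70° = 30.046 m.
Σ offsets = 39.739 m.

39.7 m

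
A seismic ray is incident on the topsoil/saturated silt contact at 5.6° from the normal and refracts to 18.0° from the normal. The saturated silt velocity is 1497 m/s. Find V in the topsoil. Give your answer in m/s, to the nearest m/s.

sin 5.6° = 0.0976; sin 18.0° = 0.3090.
V₁ = V₂·(sin θ₁/sin θ₂) = 1497·(0.0976/0.3090) = 472.73 m/s.

473 m/s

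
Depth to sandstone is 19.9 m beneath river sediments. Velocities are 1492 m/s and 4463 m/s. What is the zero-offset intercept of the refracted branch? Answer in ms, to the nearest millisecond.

25 ms

θ_c = arcsin(V₁/V₂) = arcsin(1492/4463) = 19.53°; cos θ_c = 0.9425.
tᵢ = 2h·cos θ_c / V₁ = 2·19.9·0.9425 / 1492 = 0.02514 s.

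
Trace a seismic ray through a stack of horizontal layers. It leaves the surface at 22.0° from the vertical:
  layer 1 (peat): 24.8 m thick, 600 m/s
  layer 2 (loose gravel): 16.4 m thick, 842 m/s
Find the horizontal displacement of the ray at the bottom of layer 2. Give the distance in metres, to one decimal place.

20.2 m

Apply Snell's law at each interface; in layer i the horizontal offset is hᵢ·tan θᵢ.
Layer 1: θ = 22.00°; offset = 24.8·tan 22.00° = 10.020 m.
Layer 2: sin θ = 842·sin 22.0°/600 = 0.5257, θ = 31.72°; offset = 16.4·tan 31.72° = 10.135 m.
Total horizontal offset = 20.155 m.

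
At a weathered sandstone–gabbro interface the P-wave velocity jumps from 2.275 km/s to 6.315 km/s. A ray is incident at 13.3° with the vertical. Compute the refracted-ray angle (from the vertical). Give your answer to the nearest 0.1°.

39.7°

sin θ₁/V₁ = sin θ₂/V₂ ⇒ sin θ₂ = 6.315·sin 13.3°/2.275 = 6.315·0.2300/2.275 = 0.6386.
θ₂ = arcsin 0.6386 = 39.69° from the normal.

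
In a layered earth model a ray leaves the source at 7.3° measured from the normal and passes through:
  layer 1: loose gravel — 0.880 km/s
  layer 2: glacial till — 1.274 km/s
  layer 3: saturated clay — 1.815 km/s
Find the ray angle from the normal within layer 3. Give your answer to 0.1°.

Ray parameter p = sin 7.3° / 0.880 = 1.4439e-01 s/km.
sin θ_3 = p·V_3 = 1.4439e-01 × 1.815 = 0.2621.
θ_3 = arcsin 0.2621 = 15.19°.

15.2°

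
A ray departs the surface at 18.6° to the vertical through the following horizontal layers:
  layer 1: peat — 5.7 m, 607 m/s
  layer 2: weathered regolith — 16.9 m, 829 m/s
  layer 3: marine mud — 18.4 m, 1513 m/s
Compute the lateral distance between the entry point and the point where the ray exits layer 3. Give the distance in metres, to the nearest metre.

Apply Snell's law at each interface; in layer i the horizontal offset is hᵢ·tan θᵢ.
Layer 1: θ = 18.60°; offset = 5.7·tan 18.60° = 1.918 m.
Layer 2: sin θ = 829·sin 18.6°/607 = 0.4356, θ = 25.82°; offset = 16.9·tan 25.82° = 8.179 m.
Layer 3: sin θ = 1513·sin 18.6°/607 = 0.7950, θ = 52.66°; offset = 18.4·tan 52.66° = 24.117 m.
Total horizontal offset = 34.214 m.

34 m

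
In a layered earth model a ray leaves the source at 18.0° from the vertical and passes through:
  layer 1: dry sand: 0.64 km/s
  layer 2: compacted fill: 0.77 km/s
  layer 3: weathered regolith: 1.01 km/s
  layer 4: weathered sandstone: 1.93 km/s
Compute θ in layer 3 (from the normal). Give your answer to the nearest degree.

Snell's law across each interface conserves sin θ / V, so sin θ_3 = V_3·sin θ₁/V₁.
sin θ_3 = 1.01 × sin 18.0° / 0.64 = 0.4877.
θ_3 = arcsin 0.4877 = 29.19°.

29°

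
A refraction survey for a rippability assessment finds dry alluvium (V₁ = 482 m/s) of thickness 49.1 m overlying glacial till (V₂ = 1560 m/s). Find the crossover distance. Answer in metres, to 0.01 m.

135.15 m

x_cross = 2h·√((V₂+V₁)/(V₂−V₁)).
(V₂+V₁)/(V₂−V₁) = (1560+482)/(1560−482) = 1.8942; √ = 1.3763.
x_cross = 2·49.1·1.3763 = 135.15 m.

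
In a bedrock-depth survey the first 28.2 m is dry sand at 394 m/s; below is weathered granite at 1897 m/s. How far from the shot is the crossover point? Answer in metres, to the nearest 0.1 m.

x_cross = 2h·√((V₂+V₁)/(V₂−V₁)).
(V₂+V₁)/(V₂−V₁) = (1897+394)/(1897−394) = 1.5243; √ = 1.2346.
x_cross = 2·28.2·1.2346 = 69.63 m.

69.6 m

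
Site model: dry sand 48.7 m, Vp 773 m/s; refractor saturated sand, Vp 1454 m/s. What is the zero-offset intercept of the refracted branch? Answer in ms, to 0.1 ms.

106.7 ms

θ_c = arcsin(V₁/V₂) = arcsin(773/1454) = 32.12°; cos θ_c = 0.8470.
tᵢ = 2h·cos θ_c / V₁ = 2·48.7·0.8470 / 773 = 0.10672 s.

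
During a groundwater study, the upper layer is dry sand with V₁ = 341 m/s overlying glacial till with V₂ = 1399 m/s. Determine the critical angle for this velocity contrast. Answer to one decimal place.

At critical incidence the refracted ray runs along the interface (θ₂ = 90°), so sin θ_c = V₁/V₂.
θ_c = arcsin(341/1399) = arcsin 0.2437 = 14.11°.

14.1°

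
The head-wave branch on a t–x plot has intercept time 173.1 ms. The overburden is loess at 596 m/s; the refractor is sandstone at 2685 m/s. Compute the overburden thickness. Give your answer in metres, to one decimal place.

52.9 m

θ_c = arcsin(596/2685) = 12.82°; cos θ_c = 0.9751.
tᵢ = 2h cos θ_c/V₁ ⇒ h = tᵢ·V₁/(2 cos θ_c) = 0.1731·596/(2·0.9751) = 52.90 m.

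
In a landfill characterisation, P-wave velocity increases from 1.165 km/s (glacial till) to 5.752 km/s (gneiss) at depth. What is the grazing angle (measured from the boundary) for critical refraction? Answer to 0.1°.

78.3°

At critical incidence the refracted ray runs along the interface (θ₂ = 90°), so sin θ_c = V₁/V₂.
θ_c = arcsin(1.165/5.752) = arcsin 0.2025 = 11.69°.
Measured from the interface: 90° − 11.69° = 78.31°.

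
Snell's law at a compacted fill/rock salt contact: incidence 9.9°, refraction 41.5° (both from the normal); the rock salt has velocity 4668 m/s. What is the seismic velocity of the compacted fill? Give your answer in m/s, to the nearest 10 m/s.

1210 m/s

sin 9.9° = 0.1719; sin 41.5° = 0.6626.
V₁ = V₂·(sin θ₁/sin θ₂) = 4668·(0.1719/0.6626) = 1211.20 m/s.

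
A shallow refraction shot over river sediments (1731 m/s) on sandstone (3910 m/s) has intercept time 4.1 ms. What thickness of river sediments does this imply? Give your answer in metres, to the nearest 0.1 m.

4.0 m

h = tᵢ·V₁·V₂ / (2·√(V₂²−V₁²)).
√(V₂²−V₁²) = √(3910² − 1731²) = 3506.0 m/s.
h = 0.0041 s × 1731 × 3910 / (2 × 3506.0) = 3.96 m.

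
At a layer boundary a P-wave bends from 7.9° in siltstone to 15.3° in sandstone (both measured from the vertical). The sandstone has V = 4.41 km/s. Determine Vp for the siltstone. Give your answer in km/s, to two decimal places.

2.30 km/s

sin 7.9° = 0.1374; sin 15.3° = 0.2639.
V₁ = V₂·(sin θ₁/sin θ₂) = 4.41·(0.1374/0.2639) = 2.30 km/s.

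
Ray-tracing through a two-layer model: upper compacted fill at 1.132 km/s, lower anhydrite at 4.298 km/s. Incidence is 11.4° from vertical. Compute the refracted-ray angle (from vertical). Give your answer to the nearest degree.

49°

sin θ₁/V₁ = sin θ₂/V₂ ⇒ sin θ₂ = 4.298·sin 11.4°/1.132 = 4.298·0.1977/1.132 = 0.7505.
θ₂ = sin⁻¹(0.7505) = 48.63° (from vertical).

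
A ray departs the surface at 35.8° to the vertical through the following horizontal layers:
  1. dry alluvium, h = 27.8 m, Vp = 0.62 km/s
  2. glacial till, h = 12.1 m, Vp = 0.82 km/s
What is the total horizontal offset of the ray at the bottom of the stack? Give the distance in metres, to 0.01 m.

34.82 m

Ray parameter p = sin 35.8° / 0.62 km/s = 9.4348e-01 s/km.
Layer 1: θ = 35.80°; offset = 27.8·tan 35.80° = 20.0500 m.
Layer 2: sin θ = p·0.82 = 0.7737 → θ = 50.68°; offset = 12.1·tan 50.68° = 14.7744 m.
Summing the layer offsets gives 34.8244 m.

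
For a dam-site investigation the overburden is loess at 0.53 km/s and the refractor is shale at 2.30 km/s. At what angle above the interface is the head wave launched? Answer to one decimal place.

76.7°

At critical incidence the refracted ray runs along the interface (θ₂ = 90°), so sin θ_c = V₁/V₂.
θ_c = arcsin(0.53/2.30) = arcsin 0.2304 = 13.32°.
Measured from the interface: 90° − 13.32° = 76.68°.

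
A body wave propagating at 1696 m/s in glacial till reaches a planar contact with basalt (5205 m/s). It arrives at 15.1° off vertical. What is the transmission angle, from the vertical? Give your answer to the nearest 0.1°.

53.1°

Snell's law: sin θ₂ = (V₂/V₁)·sin θ₁ = (5205/1696)·sin 15.1° = 0.7995.
θ₂ = sin⁻¹(0.7995) = 53.08° (from vertical).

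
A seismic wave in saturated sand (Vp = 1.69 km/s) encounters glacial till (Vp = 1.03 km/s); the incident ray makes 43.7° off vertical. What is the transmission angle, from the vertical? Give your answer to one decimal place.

24.9°

Snell's law: sin θ₂ = (V₂/V₁)·sin θ₁ = (1.03/1.69)·sin 43.7° = 0.4211.
θ₂ = sin⁻¹(0.4211) = 24.90° (from vertical).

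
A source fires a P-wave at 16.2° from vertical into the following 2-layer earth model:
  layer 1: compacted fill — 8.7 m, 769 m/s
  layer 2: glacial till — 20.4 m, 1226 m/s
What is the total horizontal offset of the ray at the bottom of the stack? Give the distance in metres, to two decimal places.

12.66 m

Apply Snell's law at each interface; in layer i the horizontal offset is hᵢ·tan θᵢ.
Layer 1: θ = 16.20°; offset = 8.7·tan 16.20° = 2.5276 m.
Layer 2: sin θ = 1226·sin 16.2°/769 = 0.4448, θ = 26.41°; offset = 20.4·tan 26.41° = 10.1310 m.
Summing the layer offsets gives 12.6586 m.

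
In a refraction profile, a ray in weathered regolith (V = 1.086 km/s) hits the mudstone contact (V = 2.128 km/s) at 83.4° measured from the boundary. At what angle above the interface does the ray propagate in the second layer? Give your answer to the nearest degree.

Convert to the normal: θ₁ = 90° − 83.4° = 6.6°.
sin θ₁/V₁ = sin θ₂/V₂ ⇒ sin θ₂ = 2.128·sin 6.6°/1.086 = 2.128·0.1149/1.086 = 0.2252.
θ₂ = arcsin 0.2252 = 13.02° from the normal.
From the interface: 90° − 13.02° = 76.98°.

77°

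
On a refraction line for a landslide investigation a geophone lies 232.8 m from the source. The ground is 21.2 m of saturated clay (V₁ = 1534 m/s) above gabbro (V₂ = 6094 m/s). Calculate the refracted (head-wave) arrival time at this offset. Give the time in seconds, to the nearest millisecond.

0.065 s

θ_c = arcsin(V₁/V₂) = arcsin(1534/6094) = 14.58°, cos θ_c = 0.9678.
Intercept time tᵢ = 2h cos θ_c / V₁ = 2·21.2·0.9678/1534 = 0.02675 s.
t = x/V₂ + tᵢ = 232.8/6094 + 0.02675 = 0.06495 s.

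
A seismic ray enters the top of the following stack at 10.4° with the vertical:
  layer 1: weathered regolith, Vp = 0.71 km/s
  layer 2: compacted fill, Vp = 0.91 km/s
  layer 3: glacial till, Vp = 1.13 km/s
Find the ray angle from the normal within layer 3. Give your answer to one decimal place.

16.7°

Snell's law across each interface conserves sin θ / V, so sin θ_3 = V_3·sin θ₁/V₁.
sin θ_3 = 1.13 × sin 10.4° / 0.71 = 0.2873.
θ_3 = arcsin 0.2873 = 16.70°.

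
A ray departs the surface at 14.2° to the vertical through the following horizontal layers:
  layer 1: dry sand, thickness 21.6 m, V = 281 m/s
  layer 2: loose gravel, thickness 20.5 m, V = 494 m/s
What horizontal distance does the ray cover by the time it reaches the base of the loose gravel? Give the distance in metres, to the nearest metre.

p = sin θ₁/V₁ = sin 14.2°/281 = 8.7298e-04 s/m is conserved through the stack.
Layer 1: θ = 14.20°; offset = 21.6·tan 14.20° = 5.466 m.
Layer 2: sin θ = p·494 = 0.4313 → θ = 25.55°; offset = 20.5·tan 25.55° = 9.799 m.
Total horizontal offset = 15.264 m.

15 m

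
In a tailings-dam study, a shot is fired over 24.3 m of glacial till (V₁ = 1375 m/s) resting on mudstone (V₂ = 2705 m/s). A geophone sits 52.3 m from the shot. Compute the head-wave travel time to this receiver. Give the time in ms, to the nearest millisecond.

t = x/V₂ + 2h·√(V₂²−V₁²)/(V₁V₂).
√(V₂²−V₁²) = √(2705²−1375²) = 2329.5 m/s; delay term = 2·24.3·2329.5/(1375·2705) = 0.03044 s.
t = 52.3/2705 + 0.03044 = 0.04977 s.

50 ms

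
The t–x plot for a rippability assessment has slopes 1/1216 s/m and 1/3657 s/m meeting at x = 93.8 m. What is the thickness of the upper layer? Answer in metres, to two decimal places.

33.19 m

h = (x_cross/2)·√((V₂−V₁)/(V₂+V₁)).
(V₂−V₁)/(V₂+V₁) = (3657−1216)/(3657+1216) = 0.5009; √ = 0.7078.
h = (93.8/2)·0.7078 = 33.19 m.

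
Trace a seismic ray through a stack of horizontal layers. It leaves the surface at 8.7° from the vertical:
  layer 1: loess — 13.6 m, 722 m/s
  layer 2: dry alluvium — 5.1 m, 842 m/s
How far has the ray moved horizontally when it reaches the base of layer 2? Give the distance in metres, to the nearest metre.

3 m

Apply Snell's law at each interface; in layer i the horizontal offset is hᵢ·tan θᵢ.
Layer 1: θ = 8.70°; offset = 13.6·tan 8.70° = 2.081 m.
Layer 2: sin θ = 842·sin 8.7°/722 = 0.1764, θ = 10.16°; offset = 5.1·tan 10.16° = 0.914 m.
Summing the layer offsets gives 2.995 m.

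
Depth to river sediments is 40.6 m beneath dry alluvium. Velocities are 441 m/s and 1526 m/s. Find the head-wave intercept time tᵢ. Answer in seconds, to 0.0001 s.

0.1763 s

tᵢ = 2h·√(V₂²−V₁²)/(V₁V₂).
√(V₂²−V₁²) = √(1526²−441²) = 1460.9 m/s.
tᵢ = 2·40.6·1460.9/(441·1526) = 0.17627 s.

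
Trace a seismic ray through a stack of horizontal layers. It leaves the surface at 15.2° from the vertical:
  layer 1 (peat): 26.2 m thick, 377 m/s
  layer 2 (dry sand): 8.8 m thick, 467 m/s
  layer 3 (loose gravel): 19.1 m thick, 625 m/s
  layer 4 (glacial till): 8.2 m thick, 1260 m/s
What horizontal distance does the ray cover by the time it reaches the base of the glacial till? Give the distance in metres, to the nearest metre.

Ray parameter p = sin 15.2° / 377 m/s = 6.9546e-04 s/m.
Layer 1: θ = 15.20°; offset = 26.2·tan 15.20° = 7.118 m.
Layer 2: sin θ = p·467 = 0.3248 → θ = 18.95°; offset = 8.8·tan 18.95° = 3.022 m.
Layer 3: sin θ = p·625 = 0.4347 → θ = 25.76°; offset = 19.1·tan 25.76° = 9.218 m.
Layer 4: sin θ = p·1260 = 0.8763 → θ = 61.20°; offset = 8.2·tan 61.20° = 14.914 m.
Summing the layer offsets gives 34.273 m.

34 m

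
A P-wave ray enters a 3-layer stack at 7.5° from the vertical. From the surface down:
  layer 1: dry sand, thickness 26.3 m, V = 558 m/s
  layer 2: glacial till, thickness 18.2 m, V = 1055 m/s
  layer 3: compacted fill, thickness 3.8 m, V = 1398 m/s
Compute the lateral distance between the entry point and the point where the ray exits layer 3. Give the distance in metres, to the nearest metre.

Ray parameter p = sin 7.5° / 558 m/s = 2.3392e-04 s/m.
Layer 1: θ = 7.50°; offset = 26.3·tan 7.50° = 3.462 m.
Layer 2: sin θ = p·1055 = 0.2468 → θ = 14.29°; offset = 18.2·tan 14.29° = 4.635 m.
Layer 3: sin θ = p·1398 = 0.3270 → θ = 19.09°; offset = 3.8·tan 19.09° = 1.315 m.
Σ offsets = 9.412 m.

9 m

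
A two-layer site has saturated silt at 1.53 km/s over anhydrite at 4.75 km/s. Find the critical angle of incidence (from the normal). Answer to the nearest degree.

19°

At critical incidence the refracted ray runs along the interface (θ₂ = 90°), so sin θ_c = V₁/V₂.
θ_c = arcsin(1.53/4.75) = arcsin 0.3221 = 18.79°.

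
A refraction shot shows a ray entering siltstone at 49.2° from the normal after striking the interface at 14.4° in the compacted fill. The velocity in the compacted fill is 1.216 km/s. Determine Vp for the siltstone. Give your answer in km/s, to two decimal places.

3.70 km/s

Snell's law: sin 14.4°/V₁ = sin 49.2°/V₂.
V₂ = V₁·sin 49.2°/sin 14.4° = 1.216 × 3.0439 = 3.70 km/s.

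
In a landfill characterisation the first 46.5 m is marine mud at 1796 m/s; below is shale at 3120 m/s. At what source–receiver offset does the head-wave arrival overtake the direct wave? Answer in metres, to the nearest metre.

x_cross = 2h·√((V₂+V₁)/(V₂−V₁)).
(V₂+V₁)/(V₂−V₁) = (3120+1796)/(3120−1796) = 3.7130; √ = 1.9269.
x_cross = 2·46.5·1.9269 = 179.20 m.

179 m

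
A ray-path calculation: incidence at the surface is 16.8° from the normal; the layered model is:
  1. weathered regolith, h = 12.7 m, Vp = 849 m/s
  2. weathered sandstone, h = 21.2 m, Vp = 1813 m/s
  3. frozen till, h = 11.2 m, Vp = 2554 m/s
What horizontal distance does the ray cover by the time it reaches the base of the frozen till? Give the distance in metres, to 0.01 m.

40.18 m

p = sin θ₁/V₁ = sin 16.8°/849 = 3.4044e-04 s/m is conserved through the stack.
Layer 1: θ = 16.80°; offset = 12.7·tan 16.80° = 3.8344 m.
Layer 2: sin θ = p·1813 = 0.6172 → θ = 38.11°; offset = 21.2·tan 38.11° = 16.6307 m.
Layer 3: sin θ = p·2554 = 0.8695 → θ = 60.40°; offset = 11.2·tan 60.40° = 19.7140 m.
Σ offsets = 40.1791 m.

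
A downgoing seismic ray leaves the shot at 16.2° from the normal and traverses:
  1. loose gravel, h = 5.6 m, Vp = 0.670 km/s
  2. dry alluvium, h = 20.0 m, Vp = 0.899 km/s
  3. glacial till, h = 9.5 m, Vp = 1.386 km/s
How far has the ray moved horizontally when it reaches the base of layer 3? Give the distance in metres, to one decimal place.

16.4 m

Apply Snell's law at each interface; in layer i the horizontal offset is hᵢ·tan θᵢ.
Layer 1: θ = 16.20°; offset = 5.6·tan 16.20° = 1.627 m.
Layer 2: sin θ = 0.899·sin 16.2°/0.670 = 0.3743, θ = 21.98°; offset = 20.0·tan 21.98° = 8.074 m.
Layer 3: sin θ = 1.386·sin 16.2°/0.670 = 0.5771, θ = 35.25°; offset = 9.5·tan 35.25° = 6.714 m.
Σ offsets = 16.415 m.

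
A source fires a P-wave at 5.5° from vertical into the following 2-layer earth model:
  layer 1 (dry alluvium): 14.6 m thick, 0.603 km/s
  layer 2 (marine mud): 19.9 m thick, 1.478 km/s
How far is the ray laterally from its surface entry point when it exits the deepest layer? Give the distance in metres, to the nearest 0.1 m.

Apply Snell's law at each interface; in layer i the horizontal offset is hᵢ·tan θᵢ.
Layer 1: θ = 5.50°; offset = 14.6·tan 5.50° = 1.406 m.
Layer 2: sin θ = 1.478·sin 5.5°/0.603 = 0.2349, θ = 13.59°; offset = 19.9·tan 13.59° = 4.810 m.
Σ offsets = 6.215 m.

6.2 m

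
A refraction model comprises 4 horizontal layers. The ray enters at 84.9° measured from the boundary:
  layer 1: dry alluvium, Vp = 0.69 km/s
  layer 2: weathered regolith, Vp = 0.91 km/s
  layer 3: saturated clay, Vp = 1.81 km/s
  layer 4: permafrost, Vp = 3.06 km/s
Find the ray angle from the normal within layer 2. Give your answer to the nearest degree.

From the normal: θ₁ = 90° − 84.9° = 5.1°.
Snell's law across each interface conserves sin θ / V, so sin θ_2 = V_2·sin θ₁/V₁.
sin θ_2 = 0.91 × sin 5.1° / 0.69 = 0.1172.
θ_2 = 6.73° from the vertical.

7°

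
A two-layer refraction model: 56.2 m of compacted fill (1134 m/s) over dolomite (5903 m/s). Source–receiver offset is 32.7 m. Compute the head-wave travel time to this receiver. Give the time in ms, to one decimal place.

102.8 ms

t = x/V₂ + 2h·√(V₂²−V₁²)/(V₁V₂).
√(V₂²−V₁²) = √(5903²−1134²) = 5793.1 m/s; delay term = 2·56.2·5793.1/(1134·5903) = 0.09727 s.
t = 32.7/5903 + 0.09727 = 0.10281 s.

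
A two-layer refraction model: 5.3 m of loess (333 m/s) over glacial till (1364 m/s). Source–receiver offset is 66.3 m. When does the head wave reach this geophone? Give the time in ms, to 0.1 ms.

θ_c = arcsin(V₁/V₂) = arcsin(333/1364) = 14.13°, cos θ_c = 0.9697.
Intercept time tᵢ = 2h cos θ_c / V₁ = 2·5.3·0.9697/333 = 0.03087 s.
t = x/V₂ + tᵢ = 66.3/1364 + 0.03087 = 0.07948 s.

79.5 ms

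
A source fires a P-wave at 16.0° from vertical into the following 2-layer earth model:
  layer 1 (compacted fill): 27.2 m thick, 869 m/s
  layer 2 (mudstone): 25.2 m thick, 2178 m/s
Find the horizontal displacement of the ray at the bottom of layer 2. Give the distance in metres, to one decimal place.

31.9 m

Ray parameter p = sin 16.0° / 869 m/s = 3.1719e-04 s/m.
Layer 1: θ = 16.00°; offset = 27.2·tan 16.00° = 7.799 m.
Layer 2: sin θ = p·2178 = 0.6908 → θ = 43.70°; offset = 25.2·tan 43.70° = 24.079 m.
Summing the layer offsets gives 31.878 m.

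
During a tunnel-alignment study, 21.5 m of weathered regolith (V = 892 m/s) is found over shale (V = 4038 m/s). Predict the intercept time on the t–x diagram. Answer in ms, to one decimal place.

47.0 ms

θ_c = arcsin(V₁/V₂) = arcsin(892/4038) = 12.76°; cos θ_c = 0.9753.
tᵢ = 2h·cos θ_c / V₁ = 2·21.5·0.9753 / 892 = 0.04702 s.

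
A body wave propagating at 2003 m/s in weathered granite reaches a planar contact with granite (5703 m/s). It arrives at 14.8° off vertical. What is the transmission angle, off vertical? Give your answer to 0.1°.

sin θ₁/V₁ = sin θ₂/V₂ ⇒ sin θ₂ = 5703·sin 14.8°/2003 = 5703·0.2554/2003 = 0.7273.
θ₂ = sin⁻¹(0.7273) = 46.66° (from vertical).

46.7°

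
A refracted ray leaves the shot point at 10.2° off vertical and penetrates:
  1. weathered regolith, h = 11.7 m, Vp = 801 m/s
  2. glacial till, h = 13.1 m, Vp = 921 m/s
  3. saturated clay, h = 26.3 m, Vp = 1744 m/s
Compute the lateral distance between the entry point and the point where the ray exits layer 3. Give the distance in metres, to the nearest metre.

p = sin θ₁/V₁ = sin 10.2°/801 = 2.2108e-04 s/m is conserved through the stack.
Layer 1: θ = 10.20°; offset = 11.7·tan 10.20° = 2.105 m.
Layer 2: sin θ = p·921 = 0.2036 → θ = 11.75°; offset = 13.1·tan 11.75° = 2.724 m.
Layer 3: sin θ = p·1744 = 0.3856 → θ = 22.68°; offset = 26.3·tan 22.68° = 10.990 m.
Σ offsets = 15.820 m.

16 m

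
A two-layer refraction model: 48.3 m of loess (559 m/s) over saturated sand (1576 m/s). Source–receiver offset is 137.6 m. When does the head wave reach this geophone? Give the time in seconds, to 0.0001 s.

0.2489 s

t = x/V₂ + 2h·√(V₂²−V₁²)/(V₁V₂).
√(V₂²−V₁²) = √(1576²−559²) = 1473.5 m/s; delay term = 2·48.3·1473.5/(559·1576) = 0.16157 s.
t = 137.6/1576 + 0.16157 = 0.24888 s.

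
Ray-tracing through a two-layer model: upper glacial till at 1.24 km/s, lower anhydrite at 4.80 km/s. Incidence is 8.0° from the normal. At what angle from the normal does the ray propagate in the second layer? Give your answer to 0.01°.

32.60°

Snell's law: sin θ₂ = (V₂/V₁)·sin θ₁ = (4.80/1.24)·sin 8.0° = 0.5387.
θ₂ = arcsin 0.5387 = 32.60° from the normal.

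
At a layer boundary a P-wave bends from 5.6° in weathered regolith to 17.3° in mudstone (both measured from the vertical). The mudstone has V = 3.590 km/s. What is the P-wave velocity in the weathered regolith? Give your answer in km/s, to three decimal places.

Snell's law: sin 5.6°/V₁ = sin 17.3°/V₂.
V₁ = V₂·sin 5.6°/sin 17.3° = 3.590 × 0.3281 = 1.178 km/s.

1.178 km/s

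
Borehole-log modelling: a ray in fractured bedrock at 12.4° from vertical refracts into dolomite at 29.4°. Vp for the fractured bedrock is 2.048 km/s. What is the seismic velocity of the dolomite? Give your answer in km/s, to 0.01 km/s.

Snell's law: sin 12.4°/V₁ = sin 29.4°/V₂.
V₂ = V₁·sin 29.4°/sin 12.4° = 2.048 × 2.2861 = 4.68 km/s.

4.68 km/s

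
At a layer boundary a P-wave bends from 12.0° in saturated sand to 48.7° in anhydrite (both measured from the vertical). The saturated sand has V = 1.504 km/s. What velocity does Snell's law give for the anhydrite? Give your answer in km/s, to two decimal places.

sin 12.0° = 0.2079; sin 48.7° = 0.7513.
V₂ = V₁·(sin θ₂/sin θ₁) = 1.504·(0.7513/0.2079) = 5.43 km/s.

5.43 km/s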